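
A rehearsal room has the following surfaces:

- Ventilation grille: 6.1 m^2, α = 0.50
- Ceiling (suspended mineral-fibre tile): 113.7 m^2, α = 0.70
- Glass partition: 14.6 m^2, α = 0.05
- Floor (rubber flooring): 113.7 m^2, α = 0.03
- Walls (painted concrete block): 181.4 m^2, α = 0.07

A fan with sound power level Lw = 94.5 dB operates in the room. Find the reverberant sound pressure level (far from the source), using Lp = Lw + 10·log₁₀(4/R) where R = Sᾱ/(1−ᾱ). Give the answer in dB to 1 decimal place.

Σ(Sᵢαᵢ) = 6.1·0.50 + 113.7·0.70 + 14.6·0.05 + 113.7·0.03 + 181.4·0.07 = 99.479; total area S = 429.5 m^2.
ᾱ = 99.479/429.5 = 0.2316; R = Sᾱ/(1−ᾱ) = 99.479/(1−0.2316) = 129.463 m^2.
Lp = Lw + 10 log₁₀(4/R) = 94.5 -15.10 = 79.4 dB.

79.4 dB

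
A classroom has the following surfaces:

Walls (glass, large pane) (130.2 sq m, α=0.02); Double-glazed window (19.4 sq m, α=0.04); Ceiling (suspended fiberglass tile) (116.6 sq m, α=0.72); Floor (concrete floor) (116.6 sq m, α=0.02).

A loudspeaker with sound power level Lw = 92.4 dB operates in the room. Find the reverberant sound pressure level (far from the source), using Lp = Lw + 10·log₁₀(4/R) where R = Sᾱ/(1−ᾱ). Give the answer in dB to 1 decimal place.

A = 89.664 sabins; S = 382.8 sq m.
ᾱ = 89.664/382.8 = 0.2342; R = Sᾱ/(1−ᾱ) = 89.664/(1−0.2342) = 117.085 sq m.
Lp = 92.4 + 10·log₁₀(4/117.085) = 92.4 + (-14.66) = 77.7 dB.

77.7 dB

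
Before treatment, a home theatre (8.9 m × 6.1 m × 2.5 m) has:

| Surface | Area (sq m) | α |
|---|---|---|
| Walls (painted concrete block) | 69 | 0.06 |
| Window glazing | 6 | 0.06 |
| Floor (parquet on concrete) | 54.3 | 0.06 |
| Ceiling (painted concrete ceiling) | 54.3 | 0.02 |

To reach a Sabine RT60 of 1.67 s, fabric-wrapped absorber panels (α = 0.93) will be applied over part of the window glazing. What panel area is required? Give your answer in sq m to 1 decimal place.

Total absorption A₁ = 69·0.06 + 6·0.06 + 54.3·0.06 + 54.3·0.02
  = 4.140 + 0.360 + 3.258 + 1.086 = 8.844 sq m sabins.
Required A₂ = 0.161·135.725/1.67 = 13.085 sabins.
ΔA needed = 13.085 − 8.844 = 4.241 sabins.
Each sq m of panel replacing the window glazing adds (0.93 − 0.06) = 0.87 sabins.
Area = ΔA/Δα = 4.241/0.87 = 4.9 sq m.

4.9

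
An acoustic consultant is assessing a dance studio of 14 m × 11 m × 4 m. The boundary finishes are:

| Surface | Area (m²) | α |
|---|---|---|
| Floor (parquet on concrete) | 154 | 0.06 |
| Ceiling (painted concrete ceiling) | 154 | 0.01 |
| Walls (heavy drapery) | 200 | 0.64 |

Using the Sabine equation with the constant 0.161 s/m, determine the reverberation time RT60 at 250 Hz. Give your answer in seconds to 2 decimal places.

0.71 s

Total absorption A = 154×0.06 + 154×0.01 + 200×0.64
  = 9.240 + 1.540 + 128.000 = 138.780 m² sabins.
V = 14·11·4 = 616 m³.
T = 0.161 V/A = 0.161·616/138.780 = 0.71 s.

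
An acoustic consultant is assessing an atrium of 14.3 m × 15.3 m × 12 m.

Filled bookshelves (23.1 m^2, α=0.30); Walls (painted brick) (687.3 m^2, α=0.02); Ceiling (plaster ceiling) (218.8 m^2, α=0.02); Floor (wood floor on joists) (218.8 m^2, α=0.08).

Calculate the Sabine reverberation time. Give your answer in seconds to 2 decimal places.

A = Σ Sᵢαᵢ = 23.1×0.30 + 687.3×0.02 + 218.8×0.02 + 218.8×0.08 = 42.556 sabins.
Room volume: 2625.48 m³.
Sabine: RT60 = 0.161 × 2625.48 / 42.556 = 9.93 s.

9.93 sec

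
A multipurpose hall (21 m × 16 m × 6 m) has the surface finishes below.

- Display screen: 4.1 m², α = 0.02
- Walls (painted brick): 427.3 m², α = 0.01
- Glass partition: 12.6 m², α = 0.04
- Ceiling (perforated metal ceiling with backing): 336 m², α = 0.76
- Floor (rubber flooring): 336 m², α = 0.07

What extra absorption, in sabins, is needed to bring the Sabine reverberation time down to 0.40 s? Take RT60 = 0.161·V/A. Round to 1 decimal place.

527.7 sabins

A₁ = Σ Sᵢαᵢ = 4.1*0.02 + 427.3*0.01 + 12.6*0.04 + 336*0.76 + 336*0.07 = 283.739 sabins.
V = 2016 m³. Required absorption A₂ = 0.161 × 2016 / 0.40 = 811.440 sabins.
Shortfall: 811.440 − 283.739 = 527.7 sabins.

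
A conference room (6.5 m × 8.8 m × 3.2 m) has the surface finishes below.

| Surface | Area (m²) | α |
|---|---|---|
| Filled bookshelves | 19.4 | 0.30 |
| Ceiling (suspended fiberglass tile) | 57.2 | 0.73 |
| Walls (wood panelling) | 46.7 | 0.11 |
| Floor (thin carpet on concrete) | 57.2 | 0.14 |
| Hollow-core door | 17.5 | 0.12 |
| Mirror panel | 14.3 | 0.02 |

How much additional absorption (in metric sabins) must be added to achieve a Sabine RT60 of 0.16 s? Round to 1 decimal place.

121.1 sabins

Equivalent absorption area: A₁ = 19.4×0.30 + 57.2×0.73 + 46.7×0.11 + 57.2×0.14 + 17.5×0.12 + 14.3×0.02 = 63.107 m².
Target A₂ = 0.161·183.04/0.16 = 184.184 sabins (V = 183.04 m³).
Shortfall: 184.184 − 63.107 = 121.1 sabins.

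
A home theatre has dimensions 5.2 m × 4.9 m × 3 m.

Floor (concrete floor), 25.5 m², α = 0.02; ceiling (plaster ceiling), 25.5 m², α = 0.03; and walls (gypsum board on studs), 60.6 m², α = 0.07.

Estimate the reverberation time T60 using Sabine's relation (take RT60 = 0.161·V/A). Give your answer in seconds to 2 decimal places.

2.23 sec

Total absorption A = 25.5·0.02 + 25.5·0.03 + 60.6·0.07
  = 0.510 + 0.765 + 4.242 = 5.517 m² sabins.
V = 5.2·4.9·3 = 76.44 m³.
Sabine: RT60 = 0.161 × 76.44 / 5.517 = 2.23 s.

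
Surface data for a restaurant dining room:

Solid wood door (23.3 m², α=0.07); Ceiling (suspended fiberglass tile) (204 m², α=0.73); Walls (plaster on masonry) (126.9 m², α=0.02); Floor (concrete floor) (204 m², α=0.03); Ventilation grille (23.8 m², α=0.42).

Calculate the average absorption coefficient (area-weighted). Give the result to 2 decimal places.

0.29

S = Σ Sᵢ = 23.3 + 204 + 126.9 + 204 + 23.8 = 582.0 m².
A = 23.3×0.07 + 204×0.73 + 126.9×0.02 + 204×0.03 + 23.8×0.42 = 169.205 sabins.
ᾱ = A/S = 0.29.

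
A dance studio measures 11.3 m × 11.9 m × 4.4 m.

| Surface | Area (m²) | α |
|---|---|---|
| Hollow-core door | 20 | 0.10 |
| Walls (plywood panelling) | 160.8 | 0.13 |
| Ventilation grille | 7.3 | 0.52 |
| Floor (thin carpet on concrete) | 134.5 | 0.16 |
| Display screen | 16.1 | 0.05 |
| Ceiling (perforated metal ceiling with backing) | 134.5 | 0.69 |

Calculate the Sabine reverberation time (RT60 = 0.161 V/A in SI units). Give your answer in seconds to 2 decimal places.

0.67 s

Total absorption A = 20×0.10 + 160.8×0.13 + 7.3×0.52 + 134.5×0.16 + 16.1×0.05 + 134.5×0.69
  = 2.000 + 20.904 + 3.796 + 21.520 + 0.805 + 92.805 = 141.830 m² sabins.
V = 11.3·11.9·4.4 = 591.668 m³.
RT60 = 0.161 · V / A = 0.161 × 591.668 / 141.830 = 0.67 s.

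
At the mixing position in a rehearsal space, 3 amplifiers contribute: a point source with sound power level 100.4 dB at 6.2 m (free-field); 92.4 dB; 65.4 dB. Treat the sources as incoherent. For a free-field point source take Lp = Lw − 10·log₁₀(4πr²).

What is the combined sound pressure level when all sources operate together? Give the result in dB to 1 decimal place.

Source at 6.2 m: Lp = 100.4 − 10·log₁₀(4π·6.2²) = 100.4 − 10·log₁₀(483.051) = 73.6 dB.
Σ 10^(Lᵢ/10) = 1.764e+09.
L_total = 10·log₁₀(1.764e+09) = 92.5 dB.

92.5 dB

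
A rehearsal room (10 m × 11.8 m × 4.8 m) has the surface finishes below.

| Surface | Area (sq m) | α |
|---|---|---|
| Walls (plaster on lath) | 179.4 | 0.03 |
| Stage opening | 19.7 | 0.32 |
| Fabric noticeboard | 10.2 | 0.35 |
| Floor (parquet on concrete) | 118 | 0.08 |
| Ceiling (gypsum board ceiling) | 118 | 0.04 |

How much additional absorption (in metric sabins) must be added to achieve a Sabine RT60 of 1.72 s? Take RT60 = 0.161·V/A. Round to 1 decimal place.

A₁ = Σ Sᵢαᵢ = 179.4·0.03 + 19.7·0.32 + 10.2·0.35 + 118·0.08 + 118·0.04 = 29.416 sabins.
Target A₂ = 0.161·566.4/1.72 = 53.018 sabins (V = 566.4 m³).
Shortfall: 53.018 − 29.416 = 23.6 sabins.

23.6 sabins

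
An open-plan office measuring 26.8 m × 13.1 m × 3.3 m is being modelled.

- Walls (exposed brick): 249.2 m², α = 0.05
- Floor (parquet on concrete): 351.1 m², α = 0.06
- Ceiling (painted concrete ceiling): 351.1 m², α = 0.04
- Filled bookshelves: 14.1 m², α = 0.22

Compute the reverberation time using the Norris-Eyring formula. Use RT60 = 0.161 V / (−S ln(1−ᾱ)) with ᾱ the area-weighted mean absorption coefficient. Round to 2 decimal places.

S = Σ Sᵢ = 965.5 m².
Σ(Sᵢαᵢ) = 249.2×0.05 + 351.1×0.06 + 351.1×0.04 + 14.1×0.22 = 50.672.
ᾱ = 50.672 / 965.5 = 0.0525.
−S·ln(1−ᾱ) = −965.5 × ln(1 − 0.0525) = 52.068.
V = 26.8 × 13.1 × 3.3 = 1158.564 m³.
RT60 = 0.161 × 1158.564 / 52.068 = 3.58 s.

3.58 s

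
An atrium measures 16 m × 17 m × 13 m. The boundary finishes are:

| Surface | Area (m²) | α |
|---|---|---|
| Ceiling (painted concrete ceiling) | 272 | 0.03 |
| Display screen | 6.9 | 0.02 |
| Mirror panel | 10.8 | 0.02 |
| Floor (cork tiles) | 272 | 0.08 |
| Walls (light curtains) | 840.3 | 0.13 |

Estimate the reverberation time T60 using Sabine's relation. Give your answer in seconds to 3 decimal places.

4.081 sec

Total absorption A = 272×0.03 + 6.9×0.02 + 10.8×0.02 + 272×0.08 + 840.3×0.13
  = 8.160 + 0.138 + 0.216 + 21.760 + 109.239 = 139.513 m² sabins.
Volume V = 16 × 17 × 13 = 3536 m³.
Sabine: RT60 = 0.161 × 3536 / 139.513 = 4.081 s.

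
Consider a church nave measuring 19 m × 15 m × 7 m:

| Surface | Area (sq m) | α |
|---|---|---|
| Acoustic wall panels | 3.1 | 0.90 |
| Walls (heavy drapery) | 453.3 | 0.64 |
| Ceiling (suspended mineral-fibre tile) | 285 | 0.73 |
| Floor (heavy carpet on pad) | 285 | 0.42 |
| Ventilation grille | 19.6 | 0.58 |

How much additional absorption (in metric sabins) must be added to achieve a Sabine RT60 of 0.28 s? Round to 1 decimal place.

Summing Sᵢαᵢ: 2.790 + 290.112 + 208.050 + 119.700 + 11.368 → A₁ = 632.020 sabins.
For T = 0.28 s, need A₂ = 0.161·V/T = 0.161·1995/0.28 = 1147.125 sabins.
Shortfall: 1147.125 − 632.020 = 515.1 sabins.

515.1 sabins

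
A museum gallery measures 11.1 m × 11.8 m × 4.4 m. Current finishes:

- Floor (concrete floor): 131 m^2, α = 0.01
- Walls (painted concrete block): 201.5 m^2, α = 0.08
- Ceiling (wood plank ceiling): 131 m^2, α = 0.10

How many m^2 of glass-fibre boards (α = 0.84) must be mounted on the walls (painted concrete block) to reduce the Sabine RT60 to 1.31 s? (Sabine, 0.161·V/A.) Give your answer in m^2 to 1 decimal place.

53.0

Total absorption A₁ = 131×0.01 + 201.5×0.08 + 131×0.10
  = 1.310 + 16.120 + 13.100 = 30.530 m^2 sabins.
V = 576.312 m³. Target absorption A₂ = 0.161 × 576.312 / 1.31 = 70.829 sabins.
Absorption to add: 70.829 − 30.530 = 40.299 sabins.
Net gain per m^2: Δα = 0.84 − 0.08 = 0.76.
Area = ΔA/Δα = 40.299/0.76 = 53.0 m^2.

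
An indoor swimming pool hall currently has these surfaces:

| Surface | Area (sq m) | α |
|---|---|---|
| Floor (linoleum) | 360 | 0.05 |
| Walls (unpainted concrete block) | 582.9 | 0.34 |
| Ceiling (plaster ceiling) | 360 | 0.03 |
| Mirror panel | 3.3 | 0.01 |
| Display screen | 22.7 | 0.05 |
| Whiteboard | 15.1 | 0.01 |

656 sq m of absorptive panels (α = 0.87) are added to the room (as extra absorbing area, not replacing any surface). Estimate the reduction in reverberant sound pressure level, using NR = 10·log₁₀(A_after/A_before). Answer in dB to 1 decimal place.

5.4 dB

Summing Sᵢαᵢ: 18.000 + 198.186 + 10.800 + 0.033 + 1.135 + 0.151 → A_before = 228.305 sabins.
Added absorption = 656 × 0.87 = 570.720 sabins.
A_after = 228.305 + 570.720 = 799.025 sabins.
NR = 10·log₁₀(799.025/228.305) = 5.4 dB.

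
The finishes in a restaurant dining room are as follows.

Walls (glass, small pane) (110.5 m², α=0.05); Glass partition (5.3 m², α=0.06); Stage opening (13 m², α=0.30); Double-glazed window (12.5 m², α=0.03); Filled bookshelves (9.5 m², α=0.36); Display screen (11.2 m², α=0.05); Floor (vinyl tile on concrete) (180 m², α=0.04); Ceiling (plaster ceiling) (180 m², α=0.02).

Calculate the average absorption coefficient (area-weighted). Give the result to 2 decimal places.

Total surface area S = 522.0 m².
Weighted sum Σ Sα = 24.898.
ᾱ = A/S = 0.05.

0.05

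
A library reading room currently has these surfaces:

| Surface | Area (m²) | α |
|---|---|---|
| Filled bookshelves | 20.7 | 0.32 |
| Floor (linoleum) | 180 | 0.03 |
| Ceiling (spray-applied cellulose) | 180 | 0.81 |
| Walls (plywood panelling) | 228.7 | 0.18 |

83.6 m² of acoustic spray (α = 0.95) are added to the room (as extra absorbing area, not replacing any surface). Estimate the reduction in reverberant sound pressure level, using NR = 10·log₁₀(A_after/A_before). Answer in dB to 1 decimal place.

1.5 dB

A_before = Σ Sᵢαᵢ = 20.7*0.32 + 180*0.03 + 180*0.81 + 228.7*0.18 = 198.990 sabins.
Treatment contributes 83.6·0.95 = 79.420 sabins.
New total A_after = 278.410 sabins.
Reduction = 10 log₁₀(A_after/A_before) = 10 log₁₀(1.3991) = 1.5 dB.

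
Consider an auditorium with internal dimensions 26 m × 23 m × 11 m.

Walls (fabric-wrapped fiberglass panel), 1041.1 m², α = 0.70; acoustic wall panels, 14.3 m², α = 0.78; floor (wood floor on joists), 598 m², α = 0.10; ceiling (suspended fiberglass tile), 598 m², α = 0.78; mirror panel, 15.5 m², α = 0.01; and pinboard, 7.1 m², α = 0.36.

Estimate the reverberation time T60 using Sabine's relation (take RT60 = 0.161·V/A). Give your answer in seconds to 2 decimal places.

Total absorption A = 1041.1*0.70 + 14.3*0.78 + 598*0.10 + 598*0.78 + 15.5*0.01 + 7.1*0.36
  = 728.770 + 11.154 + 59.800 + 466.440 + 0.155 + 2.556 = 1268.875 m² sabins.
V = 26·23·11 = 6578 m³.
Sabine: RT60 = 0.161 × 6578 / 1268.875 = 0.83 s.

0.83 sec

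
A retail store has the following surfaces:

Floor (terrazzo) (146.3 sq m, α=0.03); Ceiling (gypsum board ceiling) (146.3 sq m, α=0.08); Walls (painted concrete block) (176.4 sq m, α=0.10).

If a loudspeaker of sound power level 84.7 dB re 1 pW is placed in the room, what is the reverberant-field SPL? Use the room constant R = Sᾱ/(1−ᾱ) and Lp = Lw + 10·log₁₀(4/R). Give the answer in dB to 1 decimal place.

75.1 dB

A = 33.733 sabins; S = 469.0 sq m.
ᾱ = 0.0719, so room constant R = A/(1−ᾱ) = 36.346 sq m.
Lp = Lw + 10 log₁₀(4/R) = 84.7 -9.58 = 75.1 dB.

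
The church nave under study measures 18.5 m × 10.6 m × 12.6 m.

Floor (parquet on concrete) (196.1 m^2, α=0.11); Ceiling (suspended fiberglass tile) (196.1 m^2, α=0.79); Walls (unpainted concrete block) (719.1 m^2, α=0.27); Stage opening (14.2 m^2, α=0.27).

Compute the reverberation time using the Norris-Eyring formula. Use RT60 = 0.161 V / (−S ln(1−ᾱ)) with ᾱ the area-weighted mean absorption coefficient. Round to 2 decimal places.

S = Σ Sᵢ = 1125.5 m^2.
Σ(Sᵢαᵢ) = 196.1×0.11 + 196.1×0.79 + 719.1×0.27 + 14.2×0.27 = 374.481.
ᾱ = 374.481 / 1125.5 = 0.3327.
−S·ln(1−ᾱ) = −1125.5 × ln(1 − 0.3327) = 455.282.
V = 18.5 × 10.6 × 12.6 = 2470.86 m³.
T = 0.161·V/[−S·ln(1−ᾱ)] = 0.161·2470.86/455.282 = 0.87 s.

0.87 s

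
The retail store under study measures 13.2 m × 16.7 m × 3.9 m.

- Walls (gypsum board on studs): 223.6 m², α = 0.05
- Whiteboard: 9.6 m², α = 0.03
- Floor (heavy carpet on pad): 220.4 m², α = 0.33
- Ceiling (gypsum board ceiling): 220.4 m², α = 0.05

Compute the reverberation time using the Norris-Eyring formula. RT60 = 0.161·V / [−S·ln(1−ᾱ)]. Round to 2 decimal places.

S = Σ Sᵢ = 674.0 m².
Absorption A = 223.6×0.05 + 9.6×0.03 + 220.4×0.33 + 220.4×0.05 = 95.220 sabins.
ᾱ = 95.220 / 674.0 = 0.1413.
−S·ln(1−ᾱ) = −674.0 × ln(1 − 0.1413) = 102.674.
V = 13.2 × 16.7 × 3.9 = 859.716 m³.
RT60 = 0.161 × 859.716 / 102.674 = 1.35 s.

1.35 sec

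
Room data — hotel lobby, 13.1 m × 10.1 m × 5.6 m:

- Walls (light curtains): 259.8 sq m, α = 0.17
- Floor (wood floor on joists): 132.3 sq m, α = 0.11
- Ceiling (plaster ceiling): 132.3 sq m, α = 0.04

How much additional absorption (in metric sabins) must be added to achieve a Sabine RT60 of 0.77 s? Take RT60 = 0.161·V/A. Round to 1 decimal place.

Summing Sᵢαᵢ: 44.166 + 14.553 + 5.292 → A₁ = 64.011 sabins.
V = 740.936 m³. Required absorption A₂ = 0.161 × 740.936 / 0.77 = 154.923 sabins.
Additional absorption ΔA = 154.923 − 64.011 = 90.9 sabins.

90.9 sabins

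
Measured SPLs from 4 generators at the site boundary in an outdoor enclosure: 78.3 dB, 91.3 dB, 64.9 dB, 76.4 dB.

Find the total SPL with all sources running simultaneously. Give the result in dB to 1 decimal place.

Converting to relative power and adding: 10^(78.3/10) + 10^(91.3/10) + 10^(64.9/10) + 10^(76.4/10) = 1.463e+09.
Combined level = 10 log₁₀(1.463e+09) = 91.7 dB.

91.7 dB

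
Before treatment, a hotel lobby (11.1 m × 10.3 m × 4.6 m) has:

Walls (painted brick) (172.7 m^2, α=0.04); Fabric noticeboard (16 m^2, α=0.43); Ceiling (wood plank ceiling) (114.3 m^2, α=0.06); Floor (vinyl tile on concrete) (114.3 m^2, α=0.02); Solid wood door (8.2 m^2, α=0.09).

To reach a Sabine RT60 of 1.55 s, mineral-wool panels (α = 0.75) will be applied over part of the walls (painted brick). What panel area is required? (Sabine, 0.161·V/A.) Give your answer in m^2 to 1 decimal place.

Equivalent absorption area: A₁ = 172.7×0.04 + 16×0.43 + 114.3×0.06 + 114.3×0.02 + 8.2×0.09 = 23.670 m^2.
V = 525.918 m³. Target absorption A₂ = 0.161 × 525.918 / 1.55 = 54.628 sabins.
Absorption to add: 54.628 − 23.670 = 30.958 sabins.
Net gain per m^2: Δα = 0.75 − 0.04 = 0.71.
Area = ΔA/Δα = 30.958/0.71 = 43.6 m^2.

43.6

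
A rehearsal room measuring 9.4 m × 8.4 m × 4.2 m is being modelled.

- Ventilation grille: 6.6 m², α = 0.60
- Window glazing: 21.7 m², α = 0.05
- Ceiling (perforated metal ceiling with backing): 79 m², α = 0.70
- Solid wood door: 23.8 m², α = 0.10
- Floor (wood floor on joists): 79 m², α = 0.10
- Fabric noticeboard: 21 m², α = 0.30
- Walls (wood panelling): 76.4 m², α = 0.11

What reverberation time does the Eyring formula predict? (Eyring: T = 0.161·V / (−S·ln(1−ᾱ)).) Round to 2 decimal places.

0.53 seconds

Total surface area S = 6.6 + 21.7 + 79 + 23.8 + 79 + 21 + 76.4 = 307.5 m².
Σ(Sᵢαᵢ) = 6.6·0.60 + 21.7·0.05 + 79·0.70 + 23.8·0.10 + 79·0.10 + 21·0.30 + 76.4·0.11 = 85.329.
ᾱ = 85.329 / 307.5 = 0.2775.
−S·ln(1−ᾱ) = −307.5 × ln(1 − 0.2775) = 99.949.
V = 9.4 × 8.4 × 4.2 = 331.632 m³.
RT60 = 0.161 × 331.632 / 99.949 = 0.53 s.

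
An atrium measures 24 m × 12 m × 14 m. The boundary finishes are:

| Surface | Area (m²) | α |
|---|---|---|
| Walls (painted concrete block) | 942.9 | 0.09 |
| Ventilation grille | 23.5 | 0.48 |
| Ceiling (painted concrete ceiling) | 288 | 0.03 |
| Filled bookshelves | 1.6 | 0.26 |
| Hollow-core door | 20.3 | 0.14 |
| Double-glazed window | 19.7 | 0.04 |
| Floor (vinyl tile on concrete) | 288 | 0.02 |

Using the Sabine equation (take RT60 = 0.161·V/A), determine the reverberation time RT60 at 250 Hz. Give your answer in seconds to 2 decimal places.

Summing Sᵢαᵢ: 84.861 + 11.280 + 8.640 + 0.416 + 2.842 + 0.788 + 5.760 → A = 114.587 sabins.
Volume V = 24 × 12 × 14 = 4032 m³.
T = 0.161 V/A = 0.161·4032/114.587 = 5.67 s.

5.67 sec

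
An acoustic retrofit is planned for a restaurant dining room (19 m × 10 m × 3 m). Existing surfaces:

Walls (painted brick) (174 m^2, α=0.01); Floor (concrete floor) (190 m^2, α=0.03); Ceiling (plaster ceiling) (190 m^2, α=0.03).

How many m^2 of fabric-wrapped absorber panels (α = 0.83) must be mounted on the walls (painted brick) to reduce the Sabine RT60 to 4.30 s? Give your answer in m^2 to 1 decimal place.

Total absorption A₁ = 174·0.01 + 190·0.03 + 190·0.03
  = 1.740 + 5.700 + 5.700 = 13.140 m^2 sabins.
Required A₂ = 0.161·570/4.30 = 21.342 sabins.
Absorption to add: 21.342 − 13.140 = 8.202 sabins.
Net gain per m^2: Δα = 0.83 − 0.01 = 0.82.
Panel area = 8.202 / 0.82 = 10.0 m^2.

10.0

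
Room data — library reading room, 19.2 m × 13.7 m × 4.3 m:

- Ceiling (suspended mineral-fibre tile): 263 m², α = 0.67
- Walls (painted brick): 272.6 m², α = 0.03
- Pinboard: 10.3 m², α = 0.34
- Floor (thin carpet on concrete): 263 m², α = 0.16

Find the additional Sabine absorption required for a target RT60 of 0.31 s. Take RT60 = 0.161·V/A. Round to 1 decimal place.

357.5 sabins

Equivalent absorption area: A₁ = 263·0.67 + 272.6·0.03 + 10.3·0.34 + 263·0.16 = 229.970 m².
Target A₂ = 0.161·1131.072/0.31 = 587.428 sabins (V = 1131.072 m³).
Shortfall: 587.428 − 229.970 = 357.5 sabins.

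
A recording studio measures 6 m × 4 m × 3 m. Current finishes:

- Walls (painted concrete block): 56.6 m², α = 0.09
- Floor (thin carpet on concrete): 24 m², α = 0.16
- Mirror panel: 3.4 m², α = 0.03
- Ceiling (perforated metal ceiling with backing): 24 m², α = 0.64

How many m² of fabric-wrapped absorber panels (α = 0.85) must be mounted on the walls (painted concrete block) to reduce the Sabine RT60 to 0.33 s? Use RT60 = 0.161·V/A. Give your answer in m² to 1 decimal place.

14.1

Equivalent absorption area: A₁ = 56.6·0.09 + 24·0.16 + 3.4·0.03 + 24·0.64 = 24.396 m².
V = 72 m³. Target absorption A₂ = 0.161 × 72 / 0.33 = 35.127 sabins.
Absorption to add: 35.127 − 24.396 = 10.731 sabins.
Net gain per m²: Δα = 0.85 − 0.09 = 0.76.
Area = ΔA/Δα = 10.731/0.76 = 14.1 m².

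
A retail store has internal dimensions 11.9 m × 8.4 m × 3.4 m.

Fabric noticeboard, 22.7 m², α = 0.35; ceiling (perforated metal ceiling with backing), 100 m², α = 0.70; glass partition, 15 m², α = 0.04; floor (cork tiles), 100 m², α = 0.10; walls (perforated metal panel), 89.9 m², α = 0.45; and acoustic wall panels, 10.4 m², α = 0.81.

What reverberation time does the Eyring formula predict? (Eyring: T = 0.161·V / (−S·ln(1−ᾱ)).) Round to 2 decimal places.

Total surface area S = 22.7 + 100 + 15 + 100 + 89.9 + 10.4 = 338.0 m².
Σ(Sᵢαᵢ) = 22.7×0.35 + 100×0.70 + 15×0.04 + 100×0.10 + 89.9×0.45 + 10.4×0.81 = 137.424.
Mean coefficient ᾱ = A/S = 0.4066.
−S·ln(1−ᾱ) = −338.0 × ln(1 − 0.4066) = 176.398.
V = 11.9 × 8.4 × 3.4 = 339.864 m³.
RT60 = 0.161 × 339.864 / 176.398 = 0.31 s.

0.31 s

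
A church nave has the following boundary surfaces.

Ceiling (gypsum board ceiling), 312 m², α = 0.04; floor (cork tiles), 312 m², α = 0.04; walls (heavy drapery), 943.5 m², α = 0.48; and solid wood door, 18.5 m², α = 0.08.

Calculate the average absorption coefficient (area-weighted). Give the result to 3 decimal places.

0.302

Total surface area S = 1586.0 m².
A = 312*0.04 + 312*0.04 + 943.5*0.48 + 18.5*0.08 = 479.320 sabins.
ᾱ = 479.320 / 1586.0 = 0.302.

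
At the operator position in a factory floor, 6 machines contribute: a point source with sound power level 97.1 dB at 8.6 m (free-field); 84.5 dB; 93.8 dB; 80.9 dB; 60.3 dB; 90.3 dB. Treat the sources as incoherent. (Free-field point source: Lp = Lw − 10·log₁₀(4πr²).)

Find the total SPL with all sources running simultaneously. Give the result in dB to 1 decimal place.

Source at 8.6 m: Lp = 97.1 − 10·log₁₀(4π·8.6²) = 97.1 − 10·log₁₀(929.409) = 67.4 dB.
Sum in the linear (power) domain: Σ 10^(Lᵢ/10) = 10^(67.4/10) + 10^(84.5/10) + 10^(93.8/10) + 10^(80.9/10) + 10^(60.3/10) + 10^(90.3/10) = 3.882e+09.
Combined level = 10 log₁₀(3.882e+09) = 95.9 dB.

95.9 dB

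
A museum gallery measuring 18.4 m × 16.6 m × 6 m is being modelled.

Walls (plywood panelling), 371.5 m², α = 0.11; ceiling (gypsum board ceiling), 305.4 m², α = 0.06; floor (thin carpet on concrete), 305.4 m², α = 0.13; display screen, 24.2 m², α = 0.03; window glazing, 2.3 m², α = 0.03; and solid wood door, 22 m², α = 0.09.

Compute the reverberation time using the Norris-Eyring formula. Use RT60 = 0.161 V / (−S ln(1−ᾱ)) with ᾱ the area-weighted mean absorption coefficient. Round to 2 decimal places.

S = Σ Sᵢ = 1030.8 m².
Absorption A = 371.5×0.11 + 305.4×0.06 + 305.4×0.13 + 24.2×0.03 + 2.3×0.03 + 22×0.09 = 101.666 sabins.
Mean coefficient ᾱ = A/S = 0.0986.
Eyring denominator: −S ln(1−ᾱ) = 107.003.
V = 18.4 × 16.6 × 6 = 1832.64 m³.
RT60 = 0.161 × 1832.64 / 107.003 = 2.76 s.

2.76 seconds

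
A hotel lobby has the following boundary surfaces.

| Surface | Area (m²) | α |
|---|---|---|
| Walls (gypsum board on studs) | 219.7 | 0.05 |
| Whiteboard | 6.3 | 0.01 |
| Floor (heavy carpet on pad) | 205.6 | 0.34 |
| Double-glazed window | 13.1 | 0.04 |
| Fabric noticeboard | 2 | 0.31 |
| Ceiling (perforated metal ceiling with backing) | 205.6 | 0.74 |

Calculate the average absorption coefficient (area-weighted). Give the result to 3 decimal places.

Total surface area S = 652.3 m².
Σ(Sᵢαᵢ) = 219.7·0.05 + 6.3·0.01 + 205.6·0.34 + 13.1·0.04 + 2·0.31 + 205.6·0.74 = 234.240.
ᾱ = 234.240 / 652.3 = 0.359.

0.359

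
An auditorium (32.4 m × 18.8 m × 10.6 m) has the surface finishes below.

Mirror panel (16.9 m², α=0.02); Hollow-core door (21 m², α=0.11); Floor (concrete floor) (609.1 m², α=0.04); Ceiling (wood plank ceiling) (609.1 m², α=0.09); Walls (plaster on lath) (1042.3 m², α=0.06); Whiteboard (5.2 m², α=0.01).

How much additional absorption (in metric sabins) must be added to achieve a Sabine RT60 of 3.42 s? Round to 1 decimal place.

Equivalent absorption area: A₁ = 16.9*0.02 + 21*0.11 + 609.1*0.04 + 609.1*0.09 + 1042.3*0.06 + 5.2*0.01 = 144.421 m².
For T = 3.42 s, need A₂ = 0.161·V/T = 0.161·6456.672/3.42 = 303.954 sabins.
Shortfall: 303.954 − 144.421 = 159.5 sabins.

159.5 sabins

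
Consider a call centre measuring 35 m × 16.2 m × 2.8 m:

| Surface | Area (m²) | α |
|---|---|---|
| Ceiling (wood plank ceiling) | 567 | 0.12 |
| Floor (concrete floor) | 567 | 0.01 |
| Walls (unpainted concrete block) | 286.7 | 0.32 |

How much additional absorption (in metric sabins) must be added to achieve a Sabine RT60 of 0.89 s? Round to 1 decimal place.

121.7 sabins

Total absorption A₁ = 567×0.12 + 567×0.01 + 286.7×0.32
  = 68.040 + 5.670 + 91.744 = 165.454 m² sabins.
Target A₂ = 0.161·1587.6/0.89 = 287.195 sabins (V = 1587.6 m³).
Additional absorption ΔA = 287.195 − 165.454 = 121.7 sabins.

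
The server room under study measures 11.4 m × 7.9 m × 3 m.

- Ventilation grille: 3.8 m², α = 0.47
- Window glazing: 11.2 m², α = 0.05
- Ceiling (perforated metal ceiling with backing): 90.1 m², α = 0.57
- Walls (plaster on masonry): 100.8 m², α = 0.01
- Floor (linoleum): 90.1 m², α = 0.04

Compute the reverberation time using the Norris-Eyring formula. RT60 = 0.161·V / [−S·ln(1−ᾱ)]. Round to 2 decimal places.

0.67 s

Total surface area S = 3.8 + 11.2 + 90.1 + 100.8 + 90.1 = 296.0 m².
Absorption A = 3.8·0.47 + 11.2·0.05 + 90.1·0.57 + 100.8·0.01 + 90.1·0.04 = 58.315 sabins.
ᾱ = 58.315 / 296.0 = 0.1970.
−S·ln(1−ᾱ) = −296.0 × ln(1 − 0.1970) = 64.943.
V = 11.4 × 7.9 × 3 = 270.18 m³.
RT60 = 0.161 × 270.18 / 64.943 = 0.67 s.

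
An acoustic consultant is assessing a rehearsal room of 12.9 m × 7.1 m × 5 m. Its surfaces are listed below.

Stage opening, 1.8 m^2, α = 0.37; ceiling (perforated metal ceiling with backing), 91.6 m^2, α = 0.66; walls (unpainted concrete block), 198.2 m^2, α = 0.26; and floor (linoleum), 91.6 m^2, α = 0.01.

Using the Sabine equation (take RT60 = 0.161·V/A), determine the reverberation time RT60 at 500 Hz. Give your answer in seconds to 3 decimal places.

0.649 sec

A = Σ Sᵢαᵢ = 1.8×0.37 + 91.6×0.66 + 198.2×0.26 + 91.6×0.01 = 113.570 sabins.
Volume V = 12.9 × 7.1 × 5 = 457.95 m³.
RT60 = 0.161 · V / A = 0.161 × 457.95 / 113.570 = 0.649 s.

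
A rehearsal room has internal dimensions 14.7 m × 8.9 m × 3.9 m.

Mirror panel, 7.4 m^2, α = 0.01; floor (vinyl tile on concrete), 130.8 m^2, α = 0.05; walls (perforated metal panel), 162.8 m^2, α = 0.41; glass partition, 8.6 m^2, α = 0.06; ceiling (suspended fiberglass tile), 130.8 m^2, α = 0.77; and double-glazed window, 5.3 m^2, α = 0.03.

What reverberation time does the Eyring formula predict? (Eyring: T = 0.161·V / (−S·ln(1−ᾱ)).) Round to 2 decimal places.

0.37 s

Total surface area S = 7.4 + 130.8 + 162.8 + 8.6 + 130.8 + 5.3 = 445.7 m^2.
Σ(Sᵢαᵢ) = 7.4×0.01 + 130.8×0.05 + 162.8×0.41 + 8.6×0.06 + 130.8×0.77 + 5.3×0.03 = 174.753.
Mean coefficient ᾱ = A/S = 0.3921.
Eyring denominator: −S ln(1−ᾱ) = 221.845.
V = 14.7 × 8.9 × 3.9 = 510.237 m³.
T = 0.161·V/[−S·ln(1−ᾱ)] = 0.161·510.237/221.845 = 0.37 s.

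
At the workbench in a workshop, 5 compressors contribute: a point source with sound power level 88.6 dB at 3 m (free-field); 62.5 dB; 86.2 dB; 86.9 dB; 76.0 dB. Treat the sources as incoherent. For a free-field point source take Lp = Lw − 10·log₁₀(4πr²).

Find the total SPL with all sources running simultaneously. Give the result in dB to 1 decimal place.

Source at 3 m: Lp = 88.6 − 10·log₁₀(4π·3²) = 88.6 − 10·log₁₀(113.097) = 68.1 dB.
Converting to relative power and adding: 10^(68.1/10) + 10^(62.5/10) + 10^(86.2/10) + 10^(86.9/10) + 10^(76.0/10) = 9.547e+08.
Combined level = 10 log₁₀(9.547e+08) = 89.8 dB.

89.8 dB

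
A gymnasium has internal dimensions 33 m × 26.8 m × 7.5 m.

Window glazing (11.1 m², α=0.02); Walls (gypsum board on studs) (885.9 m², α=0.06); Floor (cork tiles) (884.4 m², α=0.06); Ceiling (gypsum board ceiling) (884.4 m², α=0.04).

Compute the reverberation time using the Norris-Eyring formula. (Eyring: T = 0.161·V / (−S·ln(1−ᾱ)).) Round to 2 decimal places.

Total surface area S = 11.1 + 885.9 + 884.4 + 884.4 = 2665.8 m².
Σ(Sᵢαᵢ) = 11.1×0.02 + 885.9×0.06 + 884.4×0.06 + 884.4×0.04 = 141.816.
ᾱ = 141.816 / 2665.8 = 0.0532.
Eyring denominator: −S ln(1−ᾱ) = 145.732.
V = 33 × 26.8 × 7.5 = 6633 m³.
T = 0.161·V/[−S·ln(1−ᾱ)] = 0.161·6633/145.732 = 7.33 s.

7.33 seconds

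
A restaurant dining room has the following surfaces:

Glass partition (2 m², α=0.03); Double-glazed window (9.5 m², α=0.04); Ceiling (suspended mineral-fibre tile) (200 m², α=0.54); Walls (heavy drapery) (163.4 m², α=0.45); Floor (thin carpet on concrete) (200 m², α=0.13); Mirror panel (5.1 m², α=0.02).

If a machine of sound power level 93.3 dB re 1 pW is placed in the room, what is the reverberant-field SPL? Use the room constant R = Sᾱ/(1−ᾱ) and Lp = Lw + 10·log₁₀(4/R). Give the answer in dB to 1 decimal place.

Σ(Sᵢαᵢ) = 2·0.03 + 9.5·0.04 + 200·0.54 + 163.4·0.45 + 200·0.13 + 5.1·0.02 = 208.072; total area S = 580.0 m².
ᾱ = 0.3587, so room constant R = A/(1−ᾱ) = 324.453 m².
Lp = Lw + 10 log₁₀(4/R) = 93.3 -19.09 = 74.2 dB.

74.2 dB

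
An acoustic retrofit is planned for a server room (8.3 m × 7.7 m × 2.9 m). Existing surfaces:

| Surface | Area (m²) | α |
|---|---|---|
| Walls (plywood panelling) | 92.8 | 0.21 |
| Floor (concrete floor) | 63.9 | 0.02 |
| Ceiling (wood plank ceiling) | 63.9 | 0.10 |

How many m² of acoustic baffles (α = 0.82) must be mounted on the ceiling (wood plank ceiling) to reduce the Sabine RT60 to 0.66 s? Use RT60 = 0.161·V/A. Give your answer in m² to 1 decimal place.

25.1

Total absorption A₁ = 92.8×0.21 + 63.9×0.02 + 63.9×0.10
  = 19.488 + 1.278 + 6.390 = 27.156 m² sabins.
V = 185.339 m³. Target absorption A₂ = 0.161 × 185.339 / 0.66 = 45.211 sabins.
Absorption to add: 45.211 − 27.156 = 18.055 sabins.
Each m² of panel replacing the ceiling (wood plank ceiling) adds (0.82 − 0.10) = 0.72 sabins.
Panel area = 18.055 / 0.72 = 25.1 m².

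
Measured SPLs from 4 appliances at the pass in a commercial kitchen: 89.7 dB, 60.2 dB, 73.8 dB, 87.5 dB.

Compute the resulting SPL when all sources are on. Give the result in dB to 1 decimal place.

Sum in the linear (power) domain: Σ 10^(Lᵢ/10) = 10^(89.7/10) + 10^(60.2/10) + 10^(73.8/10) + 10^(87.5/10) = 1.521e+09.
Back to dB: 10·log₁₀ Σ = 91.8 dB.

91.8 dB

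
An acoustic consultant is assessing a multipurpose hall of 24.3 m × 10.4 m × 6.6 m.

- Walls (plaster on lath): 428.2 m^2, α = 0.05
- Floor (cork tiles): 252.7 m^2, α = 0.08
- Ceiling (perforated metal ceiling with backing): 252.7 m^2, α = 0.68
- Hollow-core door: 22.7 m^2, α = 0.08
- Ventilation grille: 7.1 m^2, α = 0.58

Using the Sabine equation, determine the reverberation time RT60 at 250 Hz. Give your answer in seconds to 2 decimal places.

1.22 s

A = Σ Sᵢαᵢ = 428.2*0.05 + 252.7*0.08 + 252.7*0.68 + 22.7*0.08 + 7.1*0.58 = 219.396 sabins.
Room volume: 1667.952 m³.
Sabine: RT60 = 0.161 × 1667.952 / 219.396 = 1.22 s.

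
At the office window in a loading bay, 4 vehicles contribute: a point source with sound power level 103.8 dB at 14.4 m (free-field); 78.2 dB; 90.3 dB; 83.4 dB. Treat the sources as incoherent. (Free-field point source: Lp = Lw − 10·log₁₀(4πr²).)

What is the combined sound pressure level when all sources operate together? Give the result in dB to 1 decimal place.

91.4 dB

Source at 14.4 m: Lp = 103.8 − 10·log₁₀(4π·14.4²) = 103.8 − 10·log₁₀(2605.763) = 69.6 dB.
Σ 10^(Lᵢ/10) = 1.365e+09.
Back to dB: 10·log₁₀ Σ = 91.4 dB.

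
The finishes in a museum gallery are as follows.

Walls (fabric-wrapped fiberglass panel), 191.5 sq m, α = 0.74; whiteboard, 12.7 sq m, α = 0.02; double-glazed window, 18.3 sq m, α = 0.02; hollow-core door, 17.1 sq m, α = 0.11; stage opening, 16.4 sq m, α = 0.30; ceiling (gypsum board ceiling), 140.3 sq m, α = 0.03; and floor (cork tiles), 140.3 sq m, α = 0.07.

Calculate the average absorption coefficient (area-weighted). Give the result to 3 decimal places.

S = Σ Sᵢ = 191.5 + 12.7 + 18.3 + 17.1 + 16.4 + 140.3 + 140.3 = 536.6 sq m.
A = 191.5*0.74 + 12.7*0.02 + 18.3*0.02 + 17.1*0.11 + 16.4*0.30 + 140.3*0.03 + 140.3*0.07 = 163.161 sabins.
ᾱ = A/S = 0.304.

0.304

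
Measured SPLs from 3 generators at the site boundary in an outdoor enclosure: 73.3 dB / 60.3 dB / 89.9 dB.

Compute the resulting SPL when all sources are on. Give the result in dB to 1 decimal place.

Sum in the linear (power) domain: Σ 10^(Lᵢ/10) = 10^(73.3/10) + 10^(60.3/10) + 10^(89.9/10) = 9.997e+08.
L_total = 10·log₁₀(9.997e+08) = 90.0 dB.

90.0 dB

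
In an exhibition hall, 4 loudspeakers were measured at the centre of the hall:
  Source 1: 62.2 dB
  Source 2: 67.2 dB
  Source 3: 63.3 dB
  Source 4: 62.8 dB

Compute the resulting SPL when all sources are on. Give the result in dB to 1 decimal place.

70.4 dB

Converting to relative power and adding: 10^(62.2/10) + 10^(67.2/10) + 10^(63.3/10) + 10^(62.8/10) = 1.095e+07.
L_total = 10·log₁₀(1.095e+07) = 70.4 dB.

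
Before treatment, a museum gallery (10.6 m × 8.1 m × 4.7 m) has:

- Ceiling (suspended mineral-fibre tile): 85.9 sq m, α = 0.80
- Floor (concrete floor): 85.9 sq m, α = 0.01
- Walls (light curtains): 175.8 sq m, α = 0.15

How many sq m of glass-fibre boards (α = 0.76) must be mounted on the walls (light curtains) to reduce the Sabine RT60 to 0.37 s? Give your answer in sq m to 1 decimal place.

130.6

A₁ = Σ Sᵢαᵢ = 85.9*0.80 + 85.9*0.01 + 175.8*0.15 = 95.949 sabins.
Required A₂ = 0.161·403.542/0.37 = 175.595 sabins.
Absorption to add: 175.595 − 95.949 = 79.646 sabins.
Net gain per sq m: Δα = 0.76 − 0.15 = 0.61.
Panel area = 79.646 / 0.61 = 130.6 sq m.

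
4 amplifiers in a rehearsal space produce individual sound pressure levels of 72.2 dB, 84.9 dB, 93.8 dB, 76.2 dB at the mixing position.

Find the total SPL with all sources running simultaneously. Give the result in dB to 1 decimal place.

94.4 dB

Converting to relative power and adding: 10^(72.2/10) + 10^(84.9/10) + 10^(93.8/10) + 10^(76.2/10) = 2.766e+09.
Combined level = 10 log₁₀(2.766e+09) = 94.4 dB.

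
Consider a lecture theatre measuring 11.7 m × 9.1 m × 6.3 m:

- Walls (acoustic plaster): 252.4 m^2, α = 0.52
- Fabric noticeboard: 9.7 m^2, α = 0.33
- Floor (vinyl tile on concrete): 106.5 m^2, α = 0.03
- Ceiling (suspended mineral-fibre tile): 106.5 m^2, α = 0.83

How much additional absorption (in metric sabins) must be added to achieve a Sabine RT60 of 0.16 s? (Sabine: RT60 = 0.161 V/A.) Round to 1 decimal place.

Equivalent absorption area: A₁ = 252.4×0.52 + 9.7×0.33 + 106.5×0.03 + 106.5×0.83 = 226.039 m^2.
V = 670.761 m³. Required absorption A₂ = 0.161 × 670.761 / 0.16 = 674.953 sabins.
Additional absorption ΔA = 674.953 − 226.039 = 448.9 sabins.

448.9 sabins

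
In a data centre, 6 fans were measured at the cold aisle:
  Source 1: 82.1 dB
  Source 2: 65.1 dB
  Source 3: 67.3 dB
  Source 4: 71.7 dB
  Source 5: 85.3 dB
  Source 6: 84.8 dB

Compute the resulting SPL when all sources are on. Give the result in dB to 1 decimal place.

Sum in the linear (power) domain: Σ 10^(Lᵢ/10) = 10^(82.1/10) + 10^(65.1/10) + 10^(67.3/10) + 10^(71.7/10) + 10^(85.3/10) + 10^(84.8/10) = 8.264e+08.
Back to dB: 10·log₁₀ Σ = 89.2 dB.

89.2 dB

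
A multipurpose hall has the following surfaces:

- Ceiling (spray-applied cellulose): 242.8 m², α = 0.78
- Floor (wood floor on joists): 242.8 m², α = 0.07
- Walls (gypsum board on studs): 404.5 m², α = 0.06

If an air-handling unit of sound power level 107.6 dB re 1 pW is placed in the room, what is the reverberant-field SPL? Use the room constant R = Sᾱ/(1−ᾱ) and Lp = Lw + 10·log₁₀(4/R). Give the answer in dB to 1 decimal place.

88.7 dB

A = 230.650 sabins; S = 890.1 m².
ᾱ = 230.650/890.1 = 0.2591; R = Sᾱ/(1−ᾱ) = 230.650/(1−0.2591) = 311.311 m².
Lp = 107.6 + 10·log₁₀(4/311.311) = 107.6 + (-18.91) = 88.7 dB.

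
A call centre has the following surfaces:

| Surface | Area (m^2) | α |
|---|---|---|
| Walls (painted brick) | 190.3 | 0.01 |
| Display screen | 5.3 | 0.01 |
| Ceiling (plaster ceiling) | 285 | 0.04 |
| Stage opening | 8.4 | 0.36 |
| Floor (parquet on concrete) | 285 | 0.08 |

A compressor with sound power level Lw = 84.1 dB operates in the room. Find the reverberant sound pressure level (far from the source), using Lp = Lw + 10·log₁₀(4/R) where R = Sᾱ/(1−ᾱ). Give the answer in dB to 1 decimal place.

A = 39.180 sabins; S = 774.0 m^2.
ᾱ = 0.0506, so room constant R = A/(1−ᾱ) = 41.268 m^2.
Lp = 84.1 + 10·log₁₀(4/41.268) = 84.1 + (-10.14) = 74.0 dB.

74.0 dB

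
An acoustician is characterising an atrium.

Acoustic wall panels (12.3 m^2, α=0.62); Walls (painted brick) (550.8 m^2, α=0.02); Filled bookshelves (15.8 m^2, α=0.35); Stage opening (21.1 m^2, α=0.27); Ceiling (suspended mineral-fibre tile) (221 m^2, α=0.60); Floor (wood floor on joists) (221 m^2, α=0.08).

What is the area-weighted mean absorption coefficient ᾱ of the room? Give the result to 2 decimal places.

0.17

S = Σ Sᵢ = 12.3 + 550.8 + 15.8 + 21.1 + 221 + 221 = 1042.0 m^2.
A = 12.3×0.62 + 550.8×0.02 + 15.8×0.35 + 21.1×0.27 + 221×0.60 + 221×0.08 = 180.149 sabins.
ᾱ = A/S = 0.17.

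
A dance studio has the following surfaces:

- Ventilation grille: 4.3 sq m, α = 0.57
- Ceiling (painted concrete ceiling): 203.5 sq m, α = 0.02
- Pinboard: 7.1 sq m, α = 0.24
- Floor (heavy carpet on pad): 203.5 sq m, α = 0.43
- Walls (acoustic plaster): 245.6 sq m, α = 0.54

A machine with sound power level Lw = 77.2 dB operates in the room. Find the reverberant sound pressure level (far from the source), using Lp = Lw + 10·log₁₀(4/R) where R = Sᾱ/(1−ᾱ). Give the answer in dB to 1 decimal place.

Σ(Sᵢαᵢ) = 4.3×0.57 + 203.5×0.02 + 7.1×0.24 + 203.5×0.43 + 245.6×0.54 = 228.354; total area S = 664.0 sq m.
ᾱ = 228.354/664.0 = 0.3439; R = Sᾱ/(1−ᾱ) = 228.354/(1−0.3439) = 348.048 sq m.
Lp = 77.2 + 10·log₁₀(4/348.048) = 77.2 + (-19.40) = 57.8 dB.

57.8 dB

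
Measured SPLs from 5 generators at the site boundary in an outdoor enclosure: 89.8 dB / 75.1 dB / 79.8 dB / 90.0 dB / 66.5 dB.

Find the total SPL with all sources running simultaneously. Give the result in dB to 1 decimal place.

93.2 dB

Sum in the linear (power) domain: Σ 10^(Lᵢ/10) = 10^(89.8/10) + 10^(75.1/10) + 10^(79.8/10) + 10^(90.0/10) + 10^(66.5/10) = 2.087e+09.
Combined level = 10 log₁₀(2.087e+09) = 93.2 dB.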